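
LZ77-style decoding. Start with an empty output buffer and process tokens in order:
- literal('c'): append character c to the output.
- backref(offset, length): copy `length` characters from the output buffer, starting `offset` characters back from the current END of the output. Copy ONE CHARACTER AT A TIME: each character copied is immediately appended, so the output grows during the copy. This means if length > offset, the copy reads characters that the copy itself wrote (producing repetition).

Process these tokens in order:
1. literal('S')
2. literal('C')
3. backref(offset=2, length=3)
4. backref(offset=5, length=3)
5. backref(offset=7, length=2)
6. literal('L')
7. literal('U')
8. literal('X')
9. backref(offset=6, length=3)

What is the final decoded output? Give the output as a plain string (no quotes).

Answer: SCSCSSCSCSLUXSCS

Derivation:
Token 1: literal('S'). Output: "S"
Token 2: literal('C'). Output: "SC"
Token 3: backref(off=2, len=3) (overlapping!). Copied 'SCS' from pos 0. Output: "SCSCS"
Token 4: backref(off=5, len=3). Copied 'SCS' from pos 0. Output: "SCSCSSCS"
Token 5: backref(off=7, len=2). Copied 'CS' from pos 1. Output: "SCSCSSCSCS"
Token 6: literal('L'). Output: "SCSCSSCSCSL"
Token 7: literal('U'). Output: "SCSCSSCSCSLU"
Token 8: literal('X'). Output: "SCSCSSCSCSLUX"
Token 9: backref(off=6, len=3). Copied 'SCS' from pos 7. Output: "SCSCSSCSCSLUXSCS"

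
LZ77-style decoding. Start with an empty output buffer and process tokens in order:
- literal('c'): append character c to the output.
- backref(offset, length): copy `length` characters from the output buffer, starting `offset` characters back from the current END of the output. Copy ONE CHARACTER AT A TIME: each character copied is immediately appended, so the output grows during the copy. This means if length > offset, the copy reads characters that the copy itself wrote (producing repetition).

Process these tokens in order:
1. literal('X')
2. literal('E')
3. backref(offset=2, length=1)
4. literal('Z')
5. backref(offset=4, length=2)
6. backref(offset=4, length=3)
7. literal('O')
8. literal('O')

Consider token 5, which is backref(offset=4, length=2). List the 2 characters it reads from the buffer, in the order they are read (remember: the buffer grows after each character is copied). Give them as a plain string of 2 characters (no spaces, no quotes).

Answer: XE

Derivation:
Token 1: literal('X'). Output: "X"
Token 2: literal('E'). Output: "XE"
Token 3: backref(off=2, len=1). Copied 'X' from pos 0. Output: "XEX"
Token 4: literal('Z'). Output: "XEXZ"
Token 5: backref(off=4, len=2). Buffer before: "XEXZ" (len 4)
  byte 1: read out[0]='X', append. Buffer now: "XEXZX"
  byte 2: read out[1]='E', append. Buffer now: "XEXZXE"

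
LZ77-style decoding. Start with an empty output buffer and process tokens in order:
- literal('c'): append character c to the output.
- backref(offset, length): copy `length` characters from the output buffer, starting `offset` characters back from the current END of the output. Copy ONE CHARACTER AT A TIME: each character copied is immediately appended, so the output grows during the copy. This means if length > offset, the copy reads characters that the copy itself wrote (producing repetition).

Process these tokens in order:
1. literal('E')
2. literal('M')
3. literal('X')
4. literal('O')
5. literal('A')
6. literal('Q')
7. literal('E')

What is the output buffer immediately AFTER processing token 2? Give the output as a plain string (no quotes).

Answer: EM

Derivation:
Token 1: literal('E'). Output: "E"
Token 2: literal('M'). Output: "EM"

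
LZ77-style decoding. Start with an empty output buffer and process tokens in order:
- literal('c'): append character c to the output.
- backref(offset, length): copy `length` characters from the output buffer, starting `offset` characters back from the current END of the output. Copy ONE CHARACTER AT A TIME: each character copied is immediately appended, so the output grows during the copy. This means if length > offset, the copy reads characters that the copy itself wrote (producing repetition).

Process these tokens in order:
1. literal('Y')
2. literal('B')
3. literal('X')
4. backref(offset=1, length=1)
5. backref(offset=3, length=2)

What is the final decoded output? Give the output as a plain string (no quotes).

Answer: YBXXBX

Derivation:
Token 1: literal('Y'). Output: "Y"
Token 2: literal('B'). Output: "YB"
Token 3: literal('X'). Output: "YBX"
Token 4: backref(off=1, len=1). Copied 'X' from pos 2. Output: "YBXX"
Token 5: backref(off=3, len=2). Copied 'BX' from pos 1. Output: "YBXXBX"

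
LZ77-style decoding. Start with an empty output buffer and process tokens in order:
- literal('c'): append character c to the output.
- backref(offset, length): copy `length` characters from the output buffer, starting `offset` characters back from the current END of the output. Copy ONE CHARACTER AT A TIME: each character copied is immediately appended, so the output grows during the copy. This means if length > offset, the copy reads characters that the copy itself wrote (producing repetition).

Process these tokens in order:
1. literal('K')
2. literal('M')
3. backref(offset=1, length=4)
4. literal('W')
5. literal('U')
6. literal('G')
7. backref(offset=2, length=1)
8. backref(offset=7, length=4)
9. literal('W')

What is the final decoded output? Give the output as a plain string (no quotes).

Token 1: literal('K'). Output: "K"
Token 2: literal('M'). Output: "KM"
Token 3: backref(off=1, len=4) (overlapping!). Copied 'MMMM' from pos 1. Output: "KMMMMM"
Token 4: literal('W'). Output: "KMMMMMW"
Token 5: literal('U'). Output: "KMMMMMWU"
Token 6: literal('G'). Output: "KMMMMMWUG"
Token 7: backref(off=2, len=1). Copied 'U' from pos 7. Output: "KMMMMMWUGU"
Token 8: backref(off=7, len=4). Copied 'MMMW' from pos 3. Output: "KMMMMMWUGUMMMW"
Token 9: literal('W'). Output: "KMMMMMWUGUMMMWW"

Answer: KMMMMMWUGUMMMWW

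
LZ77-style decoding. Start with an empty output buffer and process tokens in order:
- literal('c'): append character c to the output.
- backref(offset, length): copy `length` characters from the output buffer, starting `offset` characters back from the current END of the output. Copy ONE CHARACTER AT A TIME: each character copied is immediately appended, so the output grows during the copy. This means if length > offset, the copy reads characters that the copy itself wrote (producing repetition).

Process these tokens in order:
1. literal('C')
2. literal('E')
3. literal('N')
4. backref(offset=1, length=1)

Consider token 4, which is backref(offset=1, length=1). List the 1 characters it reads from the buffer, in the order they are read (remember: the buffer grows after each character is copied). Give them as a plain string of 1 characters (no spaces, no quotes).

Answer: N

Derivation:
Token 1: literal('C'). Output: "C"
Token 2: literal('E'). Output: "CE"
Token 3: literal('N'). Output: "CEN"
Token 4: backref(off=1, len=1). Buffer before: "CEN" (len 3)
  byte 1: read out[2]='N', append. Buffer now: "CENN"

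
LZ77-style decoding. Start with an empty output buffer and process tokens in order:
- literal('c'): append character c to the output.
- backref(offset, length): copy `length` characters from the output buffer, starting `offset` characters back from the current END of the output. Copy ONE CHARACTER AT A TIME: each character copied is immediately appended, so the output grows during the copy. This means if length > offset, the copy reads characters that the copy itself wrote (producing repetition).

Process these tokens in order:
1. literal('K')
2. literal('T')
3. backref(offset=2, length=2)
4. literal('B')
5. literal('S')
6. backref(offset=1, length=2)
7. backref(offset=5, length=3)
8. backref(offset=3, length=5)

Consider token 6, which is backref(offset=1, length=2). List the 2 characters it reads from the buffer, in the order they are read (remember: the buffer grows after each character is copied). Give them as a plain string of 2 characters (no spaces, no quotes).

Answer: SS

Derivation:
Token 1: literal('K'). Output: "K"
Token 2: literal('T'). Output: "KT"
Token 3: backref(off=2, len=2). Copied 'KT' from pos 0. Output: "KTKT"
Token 4: literal('B'). Output: "KTKTB"
Token 5: literal('S'). Output: "KTKTBS"
Token 6: backref(off=1, len=2). Buffer before: "KTKTBS" (len 6)
  byte 1: read out[5]='S', append. Buffer now: "KTKTBSS"
  byte 2: read out[6]='S', append. Buffer now: "KTKTBSSS"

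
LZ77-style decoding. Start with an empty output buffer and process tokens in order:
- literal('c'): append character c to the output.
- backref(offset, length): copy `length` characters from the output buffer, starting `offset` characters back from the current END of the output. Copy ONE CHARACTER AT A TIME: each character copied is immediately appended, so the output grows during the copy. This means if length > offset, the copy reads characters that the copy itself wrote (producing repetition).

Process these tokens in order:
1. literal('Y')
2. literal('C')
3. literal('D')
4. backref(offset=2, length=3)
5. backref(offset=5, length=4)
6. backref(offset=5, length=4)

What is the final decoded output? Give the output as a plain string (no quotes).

Token 1: literal('Y'). Output: "Y"
Token 2: literal('C'). Output: "YC"
Token 3: literal('D'). Output: "YCD"
Token 4: backref(off=2, len=3) (overlapping!). Copied 'CDC' from pos 1. Output: "YCDCDC"
Token 5: backref(off=5, len=4). Copied 'CDCD' from pos 1. Output: "YCDCDCCDCD"
Token 6: backref(off=5, len=4). Copied 'CCDC' from pos 5. Output: "YCDCDCCDCDCCDC"

Answer: YCDCDCCDCDCCDC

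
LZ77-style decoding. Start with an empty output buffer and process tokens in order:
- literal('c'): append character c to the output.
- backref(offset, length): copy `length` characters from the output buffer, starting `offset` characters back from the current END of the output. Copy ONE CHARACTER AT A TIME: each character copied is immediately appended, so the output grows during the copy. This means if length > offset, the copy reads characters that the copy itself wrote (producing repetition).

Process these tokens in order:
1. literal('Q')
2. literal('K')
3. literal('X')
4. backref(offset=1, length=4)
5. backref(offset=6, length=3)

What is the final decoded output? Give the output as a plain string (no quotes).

Answer: QKXXXXXKXX

Derivation:
Token 1: literal('Q'). Output: "Q"
Token 2: literal('K'). Output: "QK"
Token 3: literal('X'). Output: "QKX"
Token 4: backref(off=1, len=4) (overlapping!). Copied 'XXXX' from pos 2. Output: "QKXXXXX"
Token 5: backref(off=6, len=3). Copied 'KXX' from pos 1. Output: "QKXXXXXKXX"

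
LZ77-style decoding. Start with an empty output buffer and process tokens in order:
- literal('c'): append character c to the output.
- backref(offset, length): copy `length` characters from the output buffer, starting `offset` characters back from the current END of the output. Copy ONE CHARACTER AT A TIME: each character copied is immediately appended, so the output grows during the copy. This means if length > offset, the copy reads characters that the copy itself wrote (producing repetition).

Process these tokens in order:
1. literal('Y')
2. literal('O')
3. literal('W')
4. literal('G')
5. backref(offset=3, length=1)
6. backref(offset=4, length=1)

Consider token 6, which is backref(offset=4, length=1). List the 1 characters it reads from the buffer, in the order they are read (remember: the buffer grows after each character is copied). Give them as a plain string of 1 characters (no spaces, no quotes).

Token 1: literal('Y'). Output: "Y"
Token 2: literal('O'). Output: "YO"
Token 3: literal('W'). Output: "YOW"
Token 4: literal('G'). Output: "YOWG"
Token 5: backref(off=3, len=1). Copied 'O' from pos 1. Output: "YOWGO"
Token 6: backref(off=4, len=1). Buffer before: "YOWGO" (len 5)
  byte 1: read out[1]='O', append. Buffer now: "YOWGOO"

Answer: O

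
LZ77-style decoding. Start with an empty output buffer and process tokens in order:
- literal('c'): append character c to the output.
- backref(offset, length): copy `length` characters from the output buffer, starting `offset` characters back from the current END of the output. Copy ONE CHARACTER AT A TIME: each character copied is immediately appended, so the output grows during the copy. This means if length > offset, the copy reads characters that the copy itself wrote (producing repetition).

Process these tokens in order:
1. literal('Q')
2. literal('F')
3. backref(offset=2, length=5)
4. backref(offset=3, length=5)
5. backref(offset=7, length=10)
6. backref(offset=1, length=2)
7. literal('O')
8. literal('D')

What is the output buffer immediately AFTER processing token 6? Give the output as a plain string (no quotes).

Answer: QFQFQFQQFQQFFQQFQQFFQQQQ

Derivation:
Token 1: literal('Q'). Output: "Q"
Token 2: literal('F'). Output: "QF"
Token 3: backref(off=2, len=5) (overlapping!). Copied 'QFQFQ' from pos 0. Output: "QFQFQFQ"
Token 4: backref(off=3, len=5) (overlapping!). Copied 'QFQQF' from pos 4. Output: "QFQFQFQQFQQF"
Token 5: backref(off=7, len=10) (overlapping!). Copied 'FQQFQQFFQQ' from pos 5. Output: "QFQFQFQQFQQFFQQFQQFFQQ"
Token 6: backref(off=1, len=2) (overlapping!). Copied 'QQ' from pos 21. Output: "QFQFQFQQFQQFFQQFQQFFQQQQ"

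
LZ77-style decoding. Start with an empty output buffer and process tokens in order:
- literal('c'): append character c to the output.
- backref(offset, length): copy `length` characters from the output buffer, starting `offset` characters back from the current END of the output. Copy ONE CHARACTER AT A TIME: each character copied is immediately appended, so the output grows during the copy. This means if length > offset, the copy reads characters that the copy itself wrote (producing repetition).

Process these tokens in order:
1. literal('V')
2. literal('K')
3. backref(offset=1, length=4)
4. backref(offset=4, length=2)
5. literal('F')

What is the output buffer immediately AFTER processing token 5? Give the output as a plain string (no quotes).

Answer: VKKKKKKKF

Derivation:
Token 1: literal('V'). Output: "V"
Token 2: literal('K'). Output: "VK"
Token 3: backref(off=1, len=4) (overlapping!). Copied 'KKKK' from pos 1. Output: "VKKKKK"
Token 4: backref(off=4, len=2). Copied 'KK' from pos 2. Output: "VKKKKKKK"
Token 5: literal('F'). Output: "VKKKKKKKF"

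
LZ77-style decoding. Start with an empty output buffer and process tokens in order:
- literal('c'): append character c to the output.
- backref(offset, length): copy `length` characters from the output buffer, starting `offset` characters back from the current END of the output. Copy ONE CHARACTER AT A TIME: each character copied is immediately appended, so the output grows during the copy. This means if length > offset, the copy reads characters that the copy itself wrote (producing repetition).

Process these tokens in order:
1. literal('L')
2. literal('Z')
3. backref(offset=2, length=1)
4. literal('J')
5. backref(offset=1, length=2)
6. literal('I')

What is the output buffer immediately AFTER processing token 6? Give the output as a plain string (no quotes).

Token 1: literal('L'). Output: "L"
Token 2: literal('Z'). Output: "LZ"
Token 3: backref(off=2, len=1). Copied 'L' from pos 0. Output: "LZL"
Token 4: literal('J'). Output: "LZLJ"
Token 5: backref(off=1, len=2) (overlapping!). Copied 'JJ' from pos 3. Output: "LZLJJJ"
Token 6: literal('I'). Output: "LZLJJJI"

Answer: LZLJJJI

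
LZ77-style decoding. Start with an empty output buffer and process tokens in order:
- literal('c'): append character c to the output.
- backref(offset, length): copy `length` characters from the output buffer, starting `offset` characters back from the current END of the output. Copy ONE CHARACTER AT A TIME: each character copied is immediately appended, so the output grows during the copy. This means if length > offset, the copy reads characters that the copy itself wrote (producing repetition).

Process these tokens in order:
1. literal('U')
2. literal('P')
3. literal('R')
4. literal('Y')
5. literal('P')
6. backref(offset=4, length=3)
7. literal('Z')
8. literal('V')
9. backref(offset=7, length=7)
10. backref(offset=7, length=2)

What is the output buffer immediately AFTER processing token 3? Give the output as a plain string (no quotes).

Token 1: literal('U'). Output: "U"
Token 2: literal('P'). Output: "UP"
Token 3: literal('R'). Output: "UPR"

Answer: UPR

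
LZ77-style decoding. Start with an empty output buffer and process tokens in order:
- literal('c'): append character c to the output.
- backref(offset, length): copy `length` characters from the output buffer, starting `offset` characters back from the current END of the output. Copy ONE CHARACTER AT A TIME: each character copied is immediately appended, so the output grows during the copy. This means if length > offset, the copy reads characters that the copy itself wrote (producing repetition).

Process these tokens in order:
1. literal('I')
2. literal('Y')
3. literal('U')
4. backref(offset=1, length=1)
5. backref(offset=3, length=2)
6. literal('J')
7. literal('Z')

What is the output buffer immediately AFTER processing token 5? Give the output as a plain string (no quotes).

Answer: IYUUYU

Derivation:
Token 1: literal('I'). Output: "I"
Token 2: literal('Y'). Output: "IY"
Token 3: literal('U'). Output: "IYU"
Token 4: backref(off=1, len=1). Copied 'U' from pos 2. Output: "IYUU"
Token 5: backref(off=3, len=2). Copied 'YU' from pos 1. Output: "IYUUYU"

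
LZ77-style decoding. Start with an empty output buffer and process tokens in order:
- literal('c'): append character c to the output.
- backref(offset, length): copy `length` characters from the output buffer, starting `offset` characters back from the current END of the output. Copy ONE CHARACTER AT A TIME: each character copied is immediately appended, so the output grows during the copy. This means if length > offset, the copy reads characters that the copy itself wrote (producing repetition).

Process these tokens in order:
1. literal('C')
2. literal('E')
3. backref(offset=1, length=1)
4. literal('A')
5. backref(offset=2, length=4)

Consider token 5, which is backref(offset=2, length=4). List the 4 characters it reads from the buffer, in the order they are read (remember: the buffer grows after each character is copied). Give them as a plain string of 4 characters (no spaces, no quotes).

Answer: EAEA

Derivation:
Token 1: literal('C'). Output: "C"
Token 2: literal('E'). Output: "CE"
Token 3: backref(off=1, len=1). Copied 'E' from pos 1. Output: "CEE"
Token 4: literal('A'). Output: "CEEA"
Token 5: backref(off=2, len=4). Buffer before: "CEEA" (len 4)
  byte 1: read out[2]='E', append. Buffer now: "CEEAE"
  byte 2: read out[3]='A', append. Buffer now: "CEEAEA"
  byte 3: read out[4]='E', append. Buffer now: "CEEAEAE"
  byte 4: read out[5]='A', append. Buffer now: "CEEAEAEA"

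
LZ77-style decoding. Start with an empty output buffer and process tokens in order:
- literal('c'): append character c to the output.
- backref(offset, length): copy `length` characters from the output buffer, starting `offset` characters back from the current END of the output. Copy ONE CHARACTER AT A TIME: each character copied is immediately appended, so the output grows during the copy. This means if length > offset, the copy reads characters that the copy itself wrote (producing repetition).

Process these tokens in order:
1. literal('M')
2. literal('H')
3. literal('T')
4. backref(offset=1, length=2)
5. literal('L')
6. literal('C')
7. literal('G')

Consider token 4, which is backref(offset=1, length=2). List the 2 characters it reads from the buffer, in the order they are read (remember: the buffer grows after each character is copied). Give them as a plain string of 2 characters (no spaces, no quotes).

Token 1: literal('M'). Output: "M"
Token 2: literal('H'). Output: "MH"
Token 3: literal('T'). Output: "MHT"
Token 4: backref(off=1, len=2). Buffer before: "MHT" (len 3)
  byte 1: read out[2]='T', append. Buffer now: "MHTT"
  byte 2: read out[3]='T', append. Buffer now: "MHTTT"

Answer: TT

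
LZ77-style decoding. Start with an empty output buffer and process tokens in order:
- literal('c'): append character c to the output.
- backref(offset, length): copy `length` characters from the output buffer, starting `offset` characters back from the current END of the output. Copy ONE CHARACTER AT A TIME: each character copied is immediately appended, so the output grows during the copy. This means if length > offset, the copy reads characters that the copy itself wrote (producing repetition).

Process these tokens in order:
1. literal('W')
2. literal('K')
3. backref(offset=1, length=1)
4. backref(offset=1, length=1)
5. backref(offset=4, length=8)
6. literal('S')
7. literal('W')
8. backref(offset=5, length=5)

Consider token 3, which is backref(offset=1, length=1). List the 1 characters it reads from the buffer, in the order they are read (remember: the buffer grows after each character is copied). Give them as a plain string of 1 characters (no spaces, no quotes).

Token 1: literal('W'). Output: "W"
Token 2: literal('K'). Output: "WK"
Token 3: backref(off=1, len=1). Buffer before: "WK" (len 2)
  byte 1: read out[1]='K', append. Buffer now: "WKK"

Answer: K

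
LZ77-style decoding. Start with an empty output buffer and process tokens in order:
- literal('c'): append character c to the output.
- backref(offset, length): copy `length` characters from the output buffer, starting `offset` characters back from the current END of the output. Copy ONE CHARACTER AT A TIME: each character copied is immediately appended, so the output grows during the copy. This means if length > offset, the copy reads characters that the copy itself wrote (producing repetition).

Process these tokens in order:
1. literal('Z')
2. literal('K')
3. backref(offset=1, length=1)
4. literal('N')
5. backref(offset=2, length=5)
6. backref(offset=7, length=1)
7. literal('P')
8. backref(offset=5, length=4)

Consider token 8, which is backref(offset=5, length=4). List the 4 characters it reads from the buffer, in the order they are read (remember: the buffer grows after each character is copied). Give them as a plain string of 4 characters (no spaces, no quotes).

Answer: KNKK

Derivation:
Token 1: literal('Z'). Output: "Z"
Token 2: literal('K'). Output: "ZK"
Token 3: backref(off=1, len=1). Copied 'K' from pos 1. Output: "ZKK"
Token 4: literal('N'). Output: "ZKKN"
Token 5: backref(off=2, len=5) (overlapping!). Copied 'KNKNK' from pos 2. Output: "ZKKNKNKNK"
Token 6: backref(off=7, len=1). Copied 'K' from pos 2. Output: "ZKKNKNKNKK"
Token 7: literal('P'). Output: "ZKKNKNKNKKP"
Token 8: backref(off=5, len=4). Buffer before: "ZKKNKNKNKKP" (len 11)
  byte 1: read out[6]='K', append. Buffer now: "ZKKNKNKNKKPK"
  byte 2: read out[7]='N', append. Buffer now: "ZKKNKNKNKKPKN"
  byte 3: read out[8]='K', append. Buffer now: "ZKKNKNKNKKPKNK"
  byte 4: read out[9]='K', append. Buffer now: "ZKKNKNKNKKPKNKK"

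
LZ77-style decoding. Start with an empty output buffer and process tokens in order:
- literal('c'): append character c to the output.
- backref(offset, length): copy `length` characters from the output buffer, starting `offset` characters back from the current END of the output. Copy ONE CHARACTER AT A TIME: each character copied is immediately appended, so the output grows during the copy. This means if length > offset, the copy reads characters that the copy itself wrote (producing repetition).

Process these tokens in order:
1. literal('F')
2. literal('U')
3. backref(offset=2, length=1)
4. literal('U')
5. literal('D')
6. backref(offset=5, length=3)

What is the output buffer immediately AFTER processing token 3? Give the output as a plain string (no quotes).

Token 1: literal('F'). Output: "F"
Token 2: literal('U'). Output: "FU"
Token 3: backref(off=2, len=1). Copied 'F' from pos 0. Output: "FUF"

Answer: FUF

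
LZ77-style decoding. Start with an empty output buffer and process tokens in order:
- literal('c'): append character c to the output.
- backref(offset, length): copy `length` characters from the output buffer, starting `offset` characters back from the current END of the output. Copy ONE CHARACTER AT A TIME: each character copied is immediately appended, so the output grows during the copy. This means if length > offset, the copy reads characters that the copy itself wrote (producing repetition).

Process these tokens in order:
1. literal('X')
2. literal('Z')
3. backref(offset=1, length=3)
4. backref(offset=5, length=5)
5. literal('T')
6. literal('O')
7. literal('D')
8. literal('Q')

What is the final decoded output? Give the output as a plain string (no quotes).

Token 1: literal('X'). Output: "X"
Token 2: literal('Z'). Output: "XZ"
Token 3: backref(off=1, len=3) (overlapping!). Copied 'ZZZ' from pos 1. Output: "XZZZZ"
Token 4: backref(off=5, len=5). Copied 'XZZZZ' from pos 0. Output: "XZZZZXZZZZ"
Token 5: literal('T'). Output: "XZZZZXZZZZT"
Token 6: literal('O'). Output: "XZZZZXZZZZTO"
Token 7: literal('D'). Output: "XZZZZXZZZZTOD"
Token 8: literal('Q'). Output: "XZZZZXZZZZTODQ"

Answer: XZZZZXZZZZTODQ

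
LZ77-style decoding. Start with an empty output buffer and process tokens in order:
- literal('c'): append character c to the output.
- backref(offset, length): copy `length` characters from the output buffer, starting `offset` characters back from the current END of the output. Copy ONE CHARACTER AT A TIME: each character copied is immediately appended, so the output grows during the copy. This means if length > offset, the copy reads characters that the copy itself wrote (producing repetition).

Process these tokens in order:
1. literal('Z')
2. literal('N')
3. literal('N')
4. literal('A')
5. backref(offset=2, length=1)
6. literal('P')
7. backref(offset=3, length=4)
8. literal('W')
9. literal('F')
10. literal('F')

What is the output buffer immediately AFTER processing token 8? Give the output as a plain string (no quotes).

Answer: ZNNANPANPAW

Derivation:
Token 1: literal('Z'). Output: "Z"
Token 2: literal('N'). Output: "ZN"
Token 3: literal('N'). Output: "ZNN"
Token 4: literal('A'). Output: "ZNNA"
Token 5: backref(off=2, len=1). Copied 'N' from pos 2. Output: "ZNNAN"
Token 6: literal('P'). Output: "ZNNANP"
Token 7: backref(off=3, len=4) (overlapping!). Copied 'ANPA' from pos 3. Output: "ZNNANPANPA"
Token 8: literal('W'). Output: "ZNNANPANPAW"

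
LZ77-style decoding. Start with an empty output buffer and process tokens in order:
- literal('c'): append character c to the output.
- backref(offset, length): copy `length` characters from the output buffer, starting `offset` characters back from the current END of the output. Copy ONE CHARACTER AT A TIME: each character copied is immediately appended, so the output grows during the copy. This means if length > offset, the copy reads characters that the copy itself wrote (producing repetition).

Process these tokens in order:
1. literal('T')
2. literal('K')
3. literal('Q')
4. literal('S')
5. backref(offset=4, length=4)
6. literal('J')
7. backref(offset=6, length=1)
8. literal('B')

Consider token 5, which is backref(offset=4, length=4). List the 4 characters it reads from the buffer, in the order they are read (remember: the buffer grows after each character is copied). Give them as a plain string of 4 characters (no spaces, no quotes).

Token 1: literal('T'). Output: "T"
Token 2: literal('K'). Output: "TK"
Token 3: literal('Q'). Output: "TKQ"
Token 4: literal('S'). Output: "TKQS"
Token 5: backref(off=4, len=4). Buffer before: "TKQS" (len 4)
  byte 1: read out[0]='T', append. Buffer now: "TKQST"
  byte 2: read out[1]='K', append. Buffer now: "TKQSTK"
  byte 3: read out[2]='Q', append. Buffer now: "TKQSTKQ"
  byte 4: read out[3]='S', append. Buffer now: "TKQSTKQS"

Answer: TKQS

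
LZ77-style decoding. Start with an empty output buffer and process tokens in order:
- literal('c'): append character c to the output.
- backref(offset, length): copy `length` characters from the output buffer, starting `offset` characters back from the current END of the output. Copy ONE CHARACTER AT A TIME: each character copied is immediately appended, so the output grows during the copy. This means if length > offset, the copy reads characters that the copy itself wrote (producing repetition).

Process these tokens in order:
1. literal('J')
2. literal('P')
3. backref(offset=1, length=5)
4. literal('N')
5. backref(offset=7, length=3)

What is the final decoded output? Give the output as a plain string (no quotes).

Answer: JPPPPPPNPPP

Derivation:
Token 1: literal('J'). Output: "J"
Token 2: literal('P'). Output: "JP"
Token 3: backref(off=1, len=5) (overlapping!). Copied 'PPPPP' from pos 1. Output: "JPPPPPP"
Token 4: literal('N'). Output: "JPPPPPPN"
Token 5: backref(off=7, len=3). Copied 'PPP' from pos 1. Output: "JPPPPPPNPPP"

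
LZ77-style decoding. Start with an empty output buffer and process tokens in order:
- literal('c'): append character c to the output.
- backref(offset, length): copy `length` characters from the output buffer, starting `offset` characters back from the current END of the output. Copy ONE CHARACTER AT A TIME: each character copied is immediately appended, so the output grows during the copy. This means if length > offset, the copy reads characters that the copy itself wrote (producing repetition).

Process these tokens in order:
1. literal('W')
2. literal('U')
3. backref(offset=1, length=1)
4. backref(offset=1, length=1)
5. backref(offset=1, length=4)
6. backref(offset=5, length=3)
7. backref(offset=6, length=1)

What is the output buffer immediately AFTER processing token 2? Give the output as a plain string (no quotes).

Token 1: literal('W'). Output: "W"
Token 2: literal('U'). Output: "WU"

Answer: WU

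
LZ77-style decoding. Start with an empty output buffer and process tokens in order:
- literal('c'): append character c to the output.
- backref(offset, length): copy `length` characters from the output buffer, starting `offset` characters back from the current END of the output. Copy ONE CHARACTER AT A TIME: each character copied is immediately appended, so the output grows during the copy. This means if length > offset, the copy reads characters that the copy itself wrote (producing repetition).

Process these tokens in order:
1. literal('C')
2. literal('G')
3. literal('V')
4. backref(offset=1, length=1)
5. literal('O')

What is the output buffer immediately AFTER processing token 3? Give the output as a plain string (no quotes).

Token 1: literal('C'). Output: "C"
Token 2: literal('G'). Output: "CG"
Token 3: literal('V'). Output: "CGV"

Answer: CGV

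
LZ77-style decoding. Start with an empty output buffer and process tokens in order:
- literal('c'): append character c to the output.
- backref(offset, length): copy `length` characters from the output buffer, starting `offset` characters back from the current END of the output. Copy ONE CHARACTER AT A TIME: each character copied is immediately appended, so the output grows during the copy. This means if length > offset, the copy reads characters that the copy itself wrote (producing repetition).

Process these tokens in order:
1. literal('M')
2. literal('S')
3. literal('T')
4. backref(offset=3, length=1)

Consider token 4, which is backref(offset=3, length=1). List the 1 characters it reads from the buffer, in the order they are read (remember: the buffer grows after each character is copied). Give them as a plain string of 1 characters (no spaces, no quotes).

Token 1: literal('M'). Output: "M"
Token 2: literal('S'). Output: "MS"
Token 3: literal('T'). Output: "MST"
Token 4: backref(off=3, len=1). Buffer before: "MST" (len 3)
  byte 1: read out[0]='M', append. Buffer now: "MSTM"

Answer: M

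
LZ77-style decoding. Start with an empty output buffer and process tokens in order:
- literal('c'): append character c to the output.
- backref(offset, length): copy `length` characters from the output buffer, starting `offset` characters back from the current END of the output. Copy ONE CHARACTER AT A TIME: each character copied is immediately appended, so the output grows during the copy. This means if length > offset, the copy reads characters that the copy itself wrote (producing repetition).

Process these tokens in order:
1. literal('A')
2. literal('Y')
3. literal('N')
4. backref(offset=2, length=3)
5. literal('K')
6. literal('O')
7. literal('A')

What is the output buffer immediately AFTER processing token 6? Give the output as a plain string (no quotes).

Answer: AYNYNYKO

Derivation:
Token 1: literal('A'). Output: "A"
Token 2: literal('Y'). Output: "AY"
Token 3: literal('N'). Output: "AYN"
Token 4: backref(off=2, len=3) (overlapping!). Copied 'YNY' from pos 1. Output: "AYNYNY"
Token 5: literal('K'). Output: "AYNYNYK"
Token 6: literal('O'). Output: "AYNYNYKO"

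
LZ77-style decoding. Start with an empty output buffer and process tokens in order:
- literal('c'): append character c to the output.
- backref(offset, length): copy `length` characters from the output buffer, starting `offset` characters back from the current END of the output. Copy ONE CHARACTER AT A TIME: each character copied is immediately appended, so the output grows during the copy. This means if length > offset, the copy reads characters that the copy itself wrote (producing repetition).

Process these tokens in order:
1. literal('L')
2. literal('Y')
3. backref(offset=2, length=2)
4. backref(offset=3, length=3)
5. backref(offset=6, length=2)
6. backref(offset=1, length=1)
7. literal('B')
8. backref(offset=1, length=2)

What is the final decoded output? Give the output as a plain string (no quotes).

Answer: LYLYYLYYLLBBB

Derivation:
Token 1: literal('L'). Output: "L"
Token 2: literal('Y'). Output: "LY"
Token 3: backref(off=2, len=2). Copied 'LY' from pos 0. Output: "LYLY"
Token 4: backref(off=3, len=3). Copied 'YLY' from pos 1. Output: "LYLYYLY"
Token 5: backref(off=6, len=2). Copied 'YL' from pos 1. Output: "LYLYYLYYL"
Token 6: backref(off=1, len=1). Copied 'L' from pos 8. Output: "LYLYYLYYLL"
Token 7: literal('B'). Output: "LYLYYLYYLLB"
Token 8: backref(off=1, len=2) (overlapping!). Copied 'BB' from pos 10. Output: "LYLYYLYYLLBBB"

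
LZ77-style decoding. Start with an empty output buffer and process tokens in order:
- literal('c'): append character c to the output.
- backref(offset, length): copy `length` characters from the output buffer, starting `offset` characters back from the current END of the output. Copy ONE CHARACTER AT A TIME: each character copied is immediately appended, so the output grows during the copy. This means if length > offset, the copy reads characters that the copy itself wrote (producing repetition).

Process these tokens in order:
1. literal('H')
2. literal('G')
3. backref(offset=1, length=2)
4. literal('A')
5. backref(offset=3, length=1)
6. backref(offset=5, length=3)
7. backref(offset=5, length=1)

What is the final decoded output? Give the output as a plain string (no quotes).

Token 1: literal('H'). Output: "H"
Token 2: literal('G'). Output: "HG"
Token 3: backref(off=1, len=2) (overlapping!). Copied 'GG' from pos 1. Output: "HGGG"
Token 4: literal('A'). Output: "HGGGA"
Token 5: backref(off=3, len=1). Copied 'G' from pos 2. Output: "HGGGAG"
Token 6: backref(off=5, len=3). Copied 'GGG' from pos 1. Output: "HGGGAGGGG"
Token 7: backref(off=5, len=1). Copied 'A' from pos 4. Output: "HGGGAGGGGA"

Answer: HGGGAGGGGA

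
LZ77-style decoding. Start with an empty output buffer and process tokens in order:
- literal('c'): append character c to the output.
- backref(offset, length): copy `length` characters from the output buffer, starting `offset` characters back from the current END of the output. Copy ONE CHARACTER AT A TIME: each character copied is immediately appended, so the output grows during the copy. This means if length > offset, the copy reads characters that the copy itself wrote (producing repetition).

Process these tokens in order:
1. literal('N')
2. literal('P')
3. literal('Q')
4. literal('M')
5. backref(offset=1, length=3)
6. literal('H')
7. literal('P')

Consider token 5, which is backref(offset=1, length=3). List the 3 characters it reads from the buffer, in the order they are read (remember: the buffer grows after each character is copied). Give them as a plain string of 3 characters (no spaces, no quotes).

Token 1: literal('N'). Output: "N"
Token 2: literal('P'). Output: "NP"
Token 3: literal('Q'). Output: "NPQ"
Token 4: literal('M'). Output: "NPQM"
Token 5: backref(off=1, len=3). Buffer before: "NPQM" (len 4)
  byte 1: read out[3]='M', append. Buffer now: "NPQMM"
  byte 2: read out[4]='M', append. Buffer now: "NPQMMM"
  byte 3: read out[5]='M', append. Buffer now: "NPQMMMM"

Answer: MMM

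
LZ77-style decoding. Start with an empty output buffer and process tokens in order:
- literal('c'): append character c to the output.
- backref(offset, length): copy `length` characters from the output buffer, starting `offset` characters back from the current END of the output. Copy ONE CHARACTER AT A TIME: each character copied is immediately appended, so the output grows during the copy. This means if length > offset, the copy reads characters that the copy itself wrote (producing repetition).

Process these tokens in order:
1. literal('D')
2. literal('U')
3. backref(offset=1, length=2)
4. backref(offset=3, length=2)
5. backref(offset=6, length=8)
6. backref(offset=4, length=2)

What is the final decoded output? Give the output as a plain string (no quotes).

Answer: DUUUUUDUUUUUDUUU

Derivation:
Token 1: literal('D'). Output: "D"
Token 2: literal('U'). Output: "DU"
Token 3: backref(off=1, len=2) (overlapping!). Copied 'UU' from pos 1. Output: "DUUU"
Token 4: backref(off=3, len=2). Copied 'UU' from pos 1. Output: "DUUUUU"
Token 5: backref(off=6, len=8) (overlapping!). Copied 'DUUUUUDU' from pos 0. Output: "DUUUUUDUUUUUDU"
Token 6: backref(off=4, len=2). Copied 'UU' from pos 10. Output: "DUUUUUDUUUUUDUUU"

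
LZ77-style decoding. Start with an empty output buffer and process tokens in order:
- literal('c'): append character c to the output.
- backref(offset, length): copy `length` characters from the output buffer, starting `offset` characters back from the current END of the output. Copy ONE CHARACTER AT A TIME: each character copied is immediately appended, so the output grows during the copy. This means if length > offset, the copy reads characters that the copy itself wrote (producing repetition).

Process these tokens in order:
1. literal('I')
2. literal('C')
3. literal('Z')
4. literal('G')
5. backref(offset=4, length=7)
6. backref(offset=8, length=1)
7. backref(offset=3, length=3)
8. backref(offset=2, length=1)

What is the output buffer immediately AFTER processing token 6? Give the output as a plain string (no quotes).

Token 1: literal('I'). Output: "I"
Token 2: literal('C'). Output: "IC"
Token 3: literal('Z'). Output: "ICZ"
Token 4: literal('G'). Output: "ICZG"
Token 5: backref(off=4, len=7) (overlapping!). Copied 'ICZGICZ' from pos 0. Output: "ICZGICZGICZ"
Token 6: backref(off=8, len=1). Copied 'G' from pos 3. Output: "ICZGICZGICZG"

Answer: ICZGICZGICZG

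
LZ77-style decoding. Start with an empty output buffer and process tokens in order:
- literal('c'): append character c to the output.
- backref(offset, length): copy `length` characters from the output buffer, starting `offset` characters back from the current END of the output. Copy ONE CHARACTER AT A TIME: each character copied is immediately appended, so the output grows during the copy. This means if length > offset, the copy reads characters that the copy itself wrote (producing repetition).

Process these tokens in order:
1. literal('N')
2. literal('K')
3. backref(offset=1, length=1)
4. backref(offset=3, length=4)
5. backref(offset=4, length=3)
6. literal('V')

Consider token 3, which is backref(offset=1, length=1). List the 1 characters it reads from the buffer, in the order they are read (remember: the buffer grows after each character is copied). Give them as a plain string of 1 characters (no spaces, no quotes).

Token 1: literal('N'). Output: "N"
Token 2: literal('K'). Output: "NK"
Token 3: backref(off=1, len=1). Buffer before: "NK" (len 2)
  byte 1: read out[1]='K', append. Buffer now: "NKK"

Answer: K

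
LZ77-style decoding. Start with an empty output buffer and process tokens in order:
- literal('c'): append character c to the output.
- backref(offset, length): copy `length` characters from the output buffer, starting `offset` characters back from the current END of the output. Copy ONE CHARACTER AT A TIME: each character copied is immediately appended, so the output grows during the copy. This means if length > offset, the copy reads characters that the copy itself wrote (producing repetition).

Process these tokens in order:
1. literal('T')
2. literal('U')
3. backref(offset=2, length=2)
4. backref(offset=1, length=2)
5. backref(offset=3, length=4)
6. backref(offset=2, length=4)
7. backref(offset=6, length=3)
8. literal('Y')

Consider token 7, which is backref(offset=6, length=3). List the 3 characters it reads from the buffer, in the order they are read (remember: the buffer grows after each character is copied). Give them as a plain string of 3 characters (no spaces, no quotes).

Token 1: literal('T'). Output: "T"
Token 2: literal('U'). Output: "TU"
Token 3: backref(off=2, len=2). Copied 'TU' from pos 0. Output: "TUTU"
Token 4: backref(off=1, len=2) (overlapping!). Copied 'UU' from pos 3. Output: "TUTUUU"
Token 5: backref(off=3, len=4) (overlapping!). Copied 'UUUU' from pos 3. Output: "TUTUUUUUUU"
Token 6: backref(off=2, len=4) (overlapping!). Copied 'UUUU' from pos 8. Output: "TUTUUUUUUUUUUU"
Token 7: backref(off=6, len=3). Buffer before: "TUTUUUUUUUUUUU" (len 14)
  byte 1: read out[8]='U', append. Buffer now: "TUTUUUUUUUUUUUU"
  byte 2: read out[9]='U', append. Buffer now: "TUTUUUUUUUUUUUUU"
  byte 3: read out[10]='U', append. Buffer now: "TUTUUUUUUUUUUUUUU"

Answer: UUU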